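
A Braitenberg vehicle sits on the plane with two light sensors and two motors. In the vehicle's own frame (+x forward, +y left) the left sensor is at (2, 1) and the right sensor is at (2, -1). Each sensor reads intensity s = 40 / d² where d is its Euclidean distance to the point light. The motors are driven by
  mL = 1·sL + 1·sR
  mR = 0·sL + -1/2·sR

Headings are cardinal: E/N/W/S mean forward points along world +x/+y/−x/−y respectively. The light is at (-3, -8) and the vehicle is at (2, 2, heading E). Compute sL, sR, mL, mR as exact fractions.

left sensor world pos  = (4, 3); dL² = 170
right sensor world pos = (4, 1); dR² = 130
sL = 40/170 = 4/17
sR = 40/130 = 4/13
mL = 1·sL + 1·sR = 120/221
mR = 0·sL + -1/2·sR = -2/13

4/17 4/13 120/221 -2/13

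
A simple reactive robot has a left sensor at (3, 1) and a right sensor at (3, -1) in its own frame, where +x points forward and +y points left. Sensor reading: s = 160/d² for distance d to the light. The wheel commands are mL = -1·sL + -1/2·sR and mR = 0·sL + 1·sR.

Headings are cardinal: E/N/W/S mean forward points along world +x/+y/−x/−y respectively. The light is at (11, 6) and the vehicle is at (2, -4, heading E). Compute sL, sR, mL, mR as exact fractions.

left sensor world pos  = (5, -3); dL² = 117
right sensor world pos = (5, -5); dR² = 157
sL = 160/117 = 160/117
sR = 160/157 = 160/157
mL = -1·sL + -1/2·sR = -34480/18369
mR = 0·sL + 1·sR = 160/157

160/117 160/157 -34480/18369 160/157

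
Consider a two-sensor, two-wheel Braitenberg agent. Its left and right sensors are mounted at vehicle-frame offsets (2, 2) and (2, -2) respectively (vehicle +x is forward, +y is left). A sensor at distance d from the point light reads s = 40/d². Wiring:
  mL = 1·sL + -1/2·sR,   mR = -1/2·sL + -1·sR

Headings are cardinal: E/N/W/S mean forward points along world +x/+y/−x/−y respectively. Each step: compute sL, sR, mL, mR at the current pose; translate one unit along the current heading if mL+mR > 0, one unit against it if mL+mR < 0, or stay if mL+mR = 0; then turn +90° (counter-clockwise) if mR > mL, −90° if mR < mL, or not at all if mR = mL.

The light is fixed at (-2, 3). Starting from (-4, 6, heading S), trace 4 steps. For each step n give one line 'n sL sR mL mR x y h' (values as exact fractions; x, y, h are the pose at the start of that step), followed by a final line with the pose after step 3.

n=0: pose=(-4,6,S); sL=40, sR=40/17; mL=660/17, mR=-380/17; mL+mR=280/17 → advance +1; mR−mL=-1040/17 → turn -1·90°
n=1: pose=(-4,5,W); sL=5/2, sR=5/4; mL=15/8, mR=-5/2; mL+mR=-5/8 → advance -1; mR−mL=-35/8 → turn -1·90°
n=2: pose=(-3,5,N); sL=8/5, sR=40/17; mL=36/85, mR=-268/85; mL+mR=-232/85 → advance -1; mR−mL=-304/85 → turn -1·90°
n=3: pose=(-3,4,E); sL=4, sR=20; mL=-6, mR=-22; mL+mR=-28 → advance -1; mR−mL=-16 → turn -1·90°

0 40 40/17 660/17 -380/17 -4 6 S
1 5/2 5/4 15/8 -5/2 -4 5 W
2 8/5 40/17 36/85 -268/85 -3 5 N
3 4 20 -6 -22 -3 4 E
final -4 4 S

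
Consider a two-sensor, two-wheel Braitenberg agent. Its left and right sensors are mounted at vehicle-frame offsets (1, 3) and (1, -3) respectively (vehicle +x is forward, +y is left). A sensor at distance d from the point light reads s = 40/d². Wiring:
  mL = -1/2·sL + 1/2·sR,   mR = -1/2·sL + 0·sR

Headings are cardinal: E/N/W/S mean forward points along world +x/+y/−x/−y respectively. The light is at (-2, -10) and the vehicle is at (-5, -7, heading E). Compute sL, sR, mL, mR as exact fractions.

left sensor world pos  = (-4, -4); dL² = 40
right sensor world pos = (-4, -10); dR² = 4
sL = 40/40 = 1
sR = 40/4 = 10
mL = -1/2·sL + 1/2·sR = 9/2
mR = -1/2·sL + 0·sR = -1/2

1 10 9/2 -1/2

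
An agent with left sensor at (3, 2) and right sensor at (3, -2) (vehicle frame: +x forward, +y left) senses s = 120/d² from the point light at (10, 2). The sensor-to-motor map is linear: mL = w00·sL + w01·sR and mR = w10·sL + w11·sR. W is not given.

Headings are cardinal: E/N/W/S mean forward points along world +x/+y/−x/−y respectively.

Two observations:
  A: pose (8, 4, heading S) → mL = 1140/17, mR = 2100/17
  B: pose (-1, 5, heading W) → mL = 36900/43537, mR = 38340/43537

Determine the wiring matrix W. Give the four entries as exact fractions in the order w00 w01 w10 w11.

1/2 1 1 1/2

obs A: pose=(8,4,S) → sL=120, sR=120/17, mL=1140/17, mR=2100/17
obs B: pose=(-1,5,W) → sL=120/197, sR=120/221, mL=36900/43537, mR=38340/43537
sensor matrix S = [[120, 120/17], [120/197, 120/221]]; det S = 2649600/43537
solve [mL_A; mL_B] = S·[w00; w01] and [mR_A; mR_B] = S·[w10; w11]:
  w00 = 1/2, w01 = 1, w10 = 1, w11 = 1/2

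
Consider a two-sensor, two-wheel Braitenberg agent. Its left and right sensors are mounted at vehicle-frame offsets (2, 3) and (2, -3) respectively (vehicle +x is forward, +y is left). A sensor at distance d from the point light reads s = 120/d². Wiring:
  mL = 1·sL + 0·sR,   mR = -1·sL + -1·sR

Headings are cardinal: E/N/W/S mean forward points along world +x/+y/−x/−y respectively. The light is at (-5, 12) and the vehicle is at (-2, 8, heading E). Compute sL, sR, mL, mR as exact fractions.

left sensor world pos  = (0, 11); dL² = 26
right sensor world pos = (0, 5); dR² = 74
sL = 120/26 = 60/13
sR = 120/74 = 60/37
mL = 1·sL + 0·sR = 60/13
mR = -1·sL + -1·sR = -3000/481

60/13 60/37 60/13 -3000/481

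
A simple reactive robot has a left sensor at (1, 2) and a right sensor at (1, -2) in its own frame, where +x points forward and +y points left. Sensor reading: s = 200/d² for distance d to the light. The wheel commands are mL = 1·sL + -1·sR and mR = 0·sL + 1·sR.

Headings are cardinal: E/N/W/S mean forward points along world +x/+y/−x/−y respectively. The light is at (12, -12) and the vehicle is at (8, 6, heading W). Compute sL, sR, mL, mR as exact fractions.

left sensor world pos  = (7, 4); dL² = 281
right sensor world pos = (7, 8); dR² = 425
sL = 200/281 = 200/281
sR = 200/425 = 8/17
mL = 1·sL + -1·sR = 1152/4777
mR = 0·sL + 1·sR = 8/17

200/281 8/17 1152/4777 8/17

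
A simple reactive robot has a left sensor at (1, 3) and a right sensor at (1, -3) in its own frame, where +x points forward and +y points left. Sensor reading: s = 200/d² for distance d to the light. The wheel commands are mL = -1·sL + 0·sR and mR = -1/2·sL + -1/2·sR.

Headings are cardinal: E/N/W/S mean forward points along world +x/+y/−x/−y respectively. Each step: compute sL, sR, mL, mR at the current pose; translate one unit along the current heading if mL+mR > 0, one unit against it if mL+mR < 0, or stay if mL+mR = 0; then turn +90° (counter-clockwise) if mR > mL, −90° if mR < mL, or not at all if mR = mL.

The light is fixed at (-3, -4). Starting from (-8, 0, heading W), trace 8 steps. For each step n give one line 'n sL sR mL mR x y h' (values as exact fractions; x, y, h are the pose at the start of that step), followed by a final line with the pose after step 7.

0 200/37 40/17 -200/37 -2440/629 -8 0 W
1 20 100/29 -20 -340/29 -7 0 S
2 200/73 200/13 -200/73 -8600/949 -7 1 E
3 10 5/2 -10 -25/4 -8 1 S
4 200/97 8 -200/97 -488/97 -8 2 E
5 100/17 100/53 -100/17 -3500/901 -9 2 S
6 8/5 200/41 -8/5 -664/205 -9 3 E
7 50/13 25/17 -50/13 -1175/442 -10 3 S
final -10 4 E

n=0: pose=(-8,0,W); sL=200/37, sR=40/17; mL=-200/37, mR=-2440/629; mL+mR=-5840/629 → advance -1; mR−mL=960/629 → turn +1·90°
n=1: pose=(-7,0,S); sL=20, sR=100/29; mL=-20, mR=-340/29; mL+mR=-920/29 → advance -1; mR−mL=240/29 → turn +1·90°
n=2: pose=(-7,1,E); sL=200/73, sR=200/13; mL=-200/73, mR=-8600/949; mL+mR=-11200/949 → advance -1; mR−mL=-6000/949 → turn -1·90°
n=3: pose=(-8,1,S); sL=10, sR=5/2; mL=-10, mR=-25/4; mL+mR=-65/4 → advance -1; mR−mL=15/4 → turn +1·90°
n=4: pose=(-8,2,E); sL=200/97, sR=8; mL=-200/97, mR=-488/97; mL+mR=-688/97 → advance -1; mR−mL=-288/97 → turn -1·90°
n=5: pose=(-9,2,S); sL=100/17, sR=100/53; mL=-100/17, mR=-3500/901; mL+mR=-8800/901 → advance -1; mR−mL=1800/901 → turn +1·90°
n=6: pose=(-9,3,E); sL=8/5, sR=200/41; mL=-8/5, mR=-664/205; mL+mR=-992/205 → advance -1; mR−mL=-336/205 → turn -1·90°
n=7: pose=(-10,3,S); sL=50/13, sR=25/17; mL=-50/13, mR=-1175/442; mL+mR=-2875/442 → advance -1; mR−mL=525/442 → turn +1·90°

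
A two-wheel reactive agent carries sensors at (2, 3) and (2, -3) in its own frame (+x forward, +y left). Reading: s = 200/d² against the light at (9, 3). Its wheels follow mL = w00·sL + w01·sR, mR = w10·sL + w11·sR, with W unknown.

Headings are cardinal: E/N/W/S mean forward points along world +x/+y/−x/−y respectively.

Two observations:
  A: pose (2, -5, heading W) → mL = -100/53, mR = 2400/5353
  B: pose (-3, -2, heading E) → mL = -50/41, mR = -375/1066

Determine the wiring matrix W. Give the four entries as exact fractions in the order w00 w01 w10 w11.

obs A: pose=(2,-5,W) → sL=100/101, sR=100/53, mL=-100/53, mR=2400/5353
obs B: pose=(-3,-2,E) → sL=25/13, sR=50/41, mL=-50/41, mR=-375/1066
sensor matrix S = [[100/101, 100/53], [25/13, 50/41]]; det S = -6907500/2853149
solve [mL_A; mL_B] = S·[w00; w01] and [mR_A; mR_B] = S·[w10; w11]:
  w00 = 0, w01 = -1, w10 = -1/2, w11 = 1/2

0 -1 -1/2 1/2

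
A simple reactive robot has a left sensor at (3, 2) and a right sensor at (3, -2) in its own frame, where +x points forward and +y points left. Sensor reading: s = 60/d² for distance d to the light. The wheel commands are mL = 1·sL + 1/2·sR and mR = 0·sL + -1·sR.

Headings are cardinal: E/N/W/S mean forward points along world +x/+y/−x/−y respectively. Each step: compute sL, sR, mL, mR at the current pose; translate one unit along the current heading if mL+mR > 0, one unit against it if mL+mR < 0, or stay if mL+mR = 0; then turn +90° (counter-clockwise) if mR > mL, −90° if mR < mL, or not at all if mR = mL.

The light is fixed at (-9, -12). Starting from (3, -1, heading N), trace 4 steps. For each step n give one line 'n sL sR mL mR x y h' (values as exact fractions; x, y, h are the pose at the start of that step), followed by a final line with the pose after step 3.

n=0: pose=(3,-1,N); sL=15/74, sR=15/98; mL=2025/7252, mR=-15/98; mL+mR=915/7252 → advance +1; mR−mL=-3135/7252 → turn -1·90°
n=1: pose=(3,0,E); sL=60/421, sR=12/65; mL=6426/27365, mR=-12/65; mL+mR=1374/27365 → advance +1; mR−mL=-11478/27365 → turn -1·90°
n=2: pose=(4,0,S); sL=10/51, sR=30/101; mL=1775/5151, mR=-30/101; mL+mR=245/5151 → advance +1; mR−mL=-3305/5151 → turn -1·90°
n=3: pose=(4,-1,W); sL=60/181, sR=60/269; mL=21570/48689, mR=-60/269; mL+mR=10710/48689 → advance +1; mR−mL=-32430/48689 → turn -1·90°

0 15/74 15/98 2025/7252 -15/98 3 -1 N
1 60/421 12/65 6426/27365 -12/65 3 0 E
2 10/51 30/101 1775/5151 -30/101 4 0 S
3 60/181 60/269 21570/48689 -60/269 4 -1 W
final 3 -1 N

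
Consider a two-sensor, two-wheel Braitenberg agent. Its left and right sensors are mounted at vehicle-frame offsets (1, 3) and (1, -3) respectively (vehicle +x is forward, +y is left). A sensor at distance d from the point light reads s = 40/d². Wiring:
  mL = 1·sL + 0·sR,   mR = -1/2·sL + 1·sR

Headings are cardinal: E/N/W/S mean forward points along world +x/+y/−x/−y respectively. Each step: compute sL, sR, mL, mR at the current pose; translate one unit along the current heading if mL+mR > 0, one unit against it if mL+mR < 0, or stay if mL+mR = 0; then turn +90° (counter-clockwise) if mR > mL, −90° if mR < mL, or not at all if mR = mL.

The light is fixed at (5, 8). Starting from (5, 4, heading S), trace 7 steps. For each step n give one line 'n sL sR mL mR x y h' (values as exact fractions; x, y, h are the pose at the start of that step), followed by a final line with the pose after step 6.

0 20/17 20/17 20/17 10/17 5 4 S
1 8/13 8 8/13 100/13 5 3 W
2 1 10/13 1 7/26 4 3 S
3 8/17 40/13 8/17 628/221 4 2 W
4 4/5 20/37 4/5 26/185 3 2 S
5 40/109 8/5 40/109 772/545 3 1 W
6 5/8 2/5 5/8 7/80 2 1 S
final 2 0 W

n=0: pose=(5,4,S); sL=20/17, sR=20/17; mL=20/17, mR=10/17; mL+mR=30/17 → advance +1; mR−mL=-10/17 → turn -1·90°
n=1: pose=(5,3,W); sL=8/13, sR=8; mL=8/13, mR=100/13; mL+mR=108/13 → advance +1; mR−mL=92/13 → turn +1·90°
n=2: pose=(4,3,S); sL=1, sR=10/13; mL=1, mR=7/26; mL+mR=33/26 → advance +1; mR−mL=-19/26 → turn -1·90°
n=3: pose=(4,2,W); sL=8/17, sR=40/13; mL=8/17, mR=628/221; mL+mR=732/221 → advance +1; mR−mL=524/221 → turn +1·90°
n=4: pose=(3,2,S); sL=4/5, sR=20/37; mL=4/5, mR=26/185; mL+mR=174/185 → advance +1; mR−mL=-122/185 → turn -1·90°
n=5: pose=(3,1,W); sL=40/109, sR=8/5; mL=40/109, mR=772/545; mL+mR=972/545 → advance +1; mR−mL=572/545 → turn +1·90°
n=6: pose=(2,1,S); sL=5/8, sR=2/5; mL=5/8, mR=7/80; mL+mR=57/80 → advance +1; mR−mL=-43/80 → turn -1·90°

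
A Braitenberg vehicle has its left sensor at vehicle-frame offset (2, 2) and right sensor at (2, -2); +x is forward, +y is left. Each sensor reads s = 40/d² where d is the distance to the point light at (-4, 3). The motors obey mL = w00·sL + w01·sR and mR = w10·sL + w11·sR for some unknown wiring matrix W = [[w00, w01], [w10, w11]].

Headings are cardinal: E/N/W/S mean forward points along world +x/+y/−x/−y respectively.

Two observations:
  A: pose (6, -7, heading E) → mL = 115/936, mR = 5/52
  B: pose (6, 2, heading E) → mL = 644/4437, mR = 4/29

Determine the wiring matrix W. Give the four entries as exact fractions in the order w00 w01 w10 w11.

obs A: pose=(6,-7,E) → sL=5/26, sR=5/36, mL=115/936, mR=5/52
obs B: pose=(6,2,E) → sL=8/29, sR=40/153, mL=644/4437, mR=4/29
sensor matrix S = [[5/26, 5/36], [8/29, 40/153]]; det S = 230/19227
solve [mL_A; mL_B] = S·[w00; w01] and [mR_A; mR_B] = S·[w10; w11]:
  w00 = 1, w01 = -1/2, w10 = 1/2, w11 = 0

1 -1/2 1/2 0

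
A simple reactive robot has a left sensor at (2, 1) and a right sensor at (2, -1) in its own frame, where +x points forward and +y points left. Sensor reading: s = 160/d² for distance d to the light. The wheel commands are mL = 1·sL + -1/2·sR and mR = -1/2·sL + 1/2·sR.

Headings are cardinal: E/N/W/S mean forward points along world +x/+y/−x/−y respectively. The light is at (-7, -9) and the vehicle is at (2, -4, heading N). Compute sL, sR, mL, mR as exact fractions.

left sensor world pos  = (1, -2); dL² = 113
right sensor world pos = (3, -2); dR² = 149
sL = 160/113 = 160/113
sR = 160/149 = 160/149
mL = 1·sL + -1/2·sR = 14800/16837
mR = -1/2·sL + 1/2·sR = -2880/16837

160/113 160/149 14800/16837 -2880/16837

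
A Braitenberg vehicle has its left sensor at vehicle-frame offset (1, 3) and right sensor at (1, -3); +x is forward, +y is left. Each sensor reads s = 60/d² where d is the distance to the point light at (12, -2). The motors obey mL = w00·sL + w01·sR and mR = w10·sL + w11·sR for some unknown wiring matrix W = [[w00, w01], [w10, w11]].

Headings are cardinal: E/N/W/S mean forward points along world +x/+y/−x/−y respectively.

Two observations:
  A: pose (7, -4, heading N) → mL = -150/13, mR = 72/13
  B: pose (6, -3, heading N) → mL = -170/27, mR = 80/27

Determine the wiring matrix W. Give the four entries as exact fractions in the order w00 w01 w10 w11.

obs A: pose=(7,-4,N) → sL=12/13, sR=12, mL=-150/13, mR=72/13
obs B: pose=(6,-3,N) → sL=20/27, sR=20/3, mL=-170/27, mR=80/27
sensor matrix S = [[12/13, 12], [20/27, 20/3]]; det S = -320/117
solve [mL_A; mL_B] = S·[w00; w01] and [mR_A; mR_B] = S·[w10; w11]:
  w00 = 1/2, w01 = -1, w10 = -1/2, w11 = 1/2

1/2 -1 -1/2 1/2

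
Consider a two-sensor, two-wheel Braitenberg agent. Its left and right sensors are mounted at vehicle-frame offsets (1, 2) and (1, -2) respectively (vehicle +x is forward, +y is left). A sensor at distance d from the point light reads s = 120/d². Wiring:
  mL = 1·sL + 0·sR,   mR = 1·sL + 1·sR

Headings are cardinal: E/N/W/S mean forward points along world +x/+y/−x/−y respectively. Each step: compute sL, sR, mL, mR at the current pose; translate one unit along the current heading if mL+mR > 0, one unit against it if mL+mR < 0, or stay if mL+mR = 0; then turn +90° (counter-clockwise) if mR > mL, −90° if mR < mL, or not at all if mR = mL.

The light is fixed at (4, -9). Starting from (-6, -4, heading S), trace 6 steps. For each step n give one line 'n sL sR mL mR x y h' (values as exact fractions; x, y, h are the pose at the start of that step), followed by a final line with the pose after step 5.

n=0: pose=(-6,-4,S); sL=3/2, sR=3/4; mL=3/2, mR=9/4; mL+mR=15/4 → advance +1; mR−mL=3/4 → turn +1·90°
n=1: pose=(-6,-5,E); sL=40/39, sR=24/17; mL=40/39, mR=1616/663; mL+mR=2296/663 → advance +1; mR−mL=24/17 → turn +1·90°
n=2: pose=(-5,-5,N); sL=60/73, sR=60/37; mL=60/73, mR=6600/2701; mL+mR=8820/2701 → advance +1; mR−mL=60/37 → turn +1·90°
n=3: pose=(-5,-4,W); sL=120/109, sR=120/149; mL=120/109, mR=30960/16241; mL+mR=48840/16241 → advance +1; mR−mL=120/149 → turn +1·90°
n=4: pose=(-6,-4,S); sL=3/2, sR=3/4; mL=3/2, mR=9/4; mL+mR=15/4 → advance +1; mR−mL=3/4 → turn +1·90°
n=5: pose=(-6,-5,E); sL=40/39, sR=24/17; mL=40/39, mR=1616/663; mL+mR=2296/663 → advance +1; mR−mL=24/17 → turn +1·90°

0 3/2 3/4 3/2 9/4 -6 -4 S
1 40/39 24/17 40/39 1616/663 -6 -5 E
2 60/73 60/37 60/73 6600/2701 -5 -5 N
3 120/109 120/149 120/109 30960/16241 -5 -4 W
4 3/2 3/4 3/2 9/4 -6 -4 S
5 40/39 24/17 40/39 1616/663 -6 -5 E
final -5 -5 N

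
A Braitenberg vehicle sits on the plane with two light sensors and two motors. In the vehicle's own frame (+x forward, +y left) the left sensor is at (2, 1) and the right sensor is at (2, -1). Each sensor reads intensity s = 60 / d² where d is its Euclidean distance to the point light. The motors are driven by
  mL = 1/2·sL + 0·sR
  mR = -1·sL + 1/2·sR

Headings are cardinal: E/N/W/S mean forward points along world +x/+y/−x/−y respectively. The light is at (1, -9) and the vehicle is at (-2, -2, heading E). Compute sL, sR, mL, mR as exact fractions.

left sensor world pos  = (0, -1); dL² = 65
right sensor world pos = (0, -3); dR² = 37
sL = 60/65 = 12/13
sR = 60/37 = 60/37
mL = 1/2·sL + 0·sR = 6/13
mR = -1·sL + 1/2·sR = -54/481

12/13 60/37 6/13 -54/481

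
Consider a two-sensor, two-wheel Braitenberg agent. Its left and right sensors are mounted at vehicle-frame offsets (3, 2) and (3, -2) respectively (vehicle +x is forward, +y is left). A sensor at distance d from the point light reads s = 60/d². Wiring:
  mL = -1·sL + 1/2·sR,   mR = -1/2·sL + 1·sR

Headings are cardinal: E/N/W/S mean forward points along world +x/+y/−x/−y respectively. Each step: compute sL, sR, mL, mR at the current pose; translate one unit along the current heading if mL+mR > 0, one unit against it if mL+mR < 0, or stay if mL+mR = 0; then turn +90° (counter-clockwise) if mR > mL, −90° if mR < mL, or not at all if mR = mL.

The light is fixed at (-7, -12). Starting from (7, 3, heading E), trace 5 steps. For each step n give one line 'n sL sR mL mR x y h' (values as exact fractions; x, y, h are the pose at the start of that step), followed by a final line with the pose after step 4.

n=0: pose=(7,3,E); sL=30/289, sR=30/229; mL=-2535/66181, mR=5235/66181; mL+mR=2700/66181 → advance +1; mR−mL=7770/66181 → turn +1·90°
n=1: pose=(8,3,N); sL=60/493, sR=60/613; mL=-21990/302209, mR=11190/302209; mL+mR=-10800/302209 → advance -1; mR−mL=33180/302209 → turn +1·90°
n=2: pose=(8,2,W); sL=5/24, sR=3/20; mL=-2/15, mR=11/240; mL+mR=-7/80 → advance -1; mR−mL=43/240 → turn +1·90°
n=3: pose=(9,2,S); sL=12/89, sR=60/317; mL=-1134/28213, mR=3438/28213; mL+mR=2304/28213 → advance +1; mR−mL=4572/28213 → turn +1·90°
n=4: pose=(9,1,E); sL=30/293, sR=30/241; mL=-2835/70613, mR=5175/70613; mL+mR=2340/70613 → advance +1; mR−mL=8010/70613 → turn +1·90°

0 30/289 30/229 -2535/66181 5235/66181 7 3 E
1 60/493 60/613 -21990/302209 11190/302209 8 3 N
2 5/24 3/20 -2/15 11/240 8 2 W
3 12/89 60/317 -1134/28213 3438/28213 9 2 S
4 30/293 30/241 -2835/70613 5175/70613 9 1 E
final 10 1 N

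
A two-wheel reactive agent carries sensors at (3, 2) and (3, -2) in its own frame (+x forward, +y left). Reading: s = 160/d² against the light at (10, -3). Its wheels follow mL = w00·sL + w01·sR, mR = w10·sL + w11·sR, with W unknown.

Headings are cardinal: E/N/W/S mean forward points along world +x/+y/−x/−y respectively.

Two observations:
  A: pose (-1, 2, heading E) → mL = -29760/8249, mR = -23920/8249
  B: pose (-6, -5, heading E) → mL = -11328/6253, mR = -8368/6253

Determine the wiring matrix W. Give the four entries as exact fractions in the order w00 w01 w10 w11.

obs A: pose=(-1,2,E) → sL=160/113, sR=160/73, mL=-29760/8249, mR=-23920/8249
obs B: pose=(-6,-5,E) → sL=160/169, sR=32/37, mL=-11328/6253, mR=-8368/6253
sensor matrix S = [[160/113, 160/73], [160/169, 32/37]]; det S = -43868160/51580997
solve [mL_A; mL_B] = S·[w00; w01] and [mR_A; mR_B] = S·[w10; w11]:
  w00 = -1, w01 = -1, w10 = -1/2, w11 = -1

-1 -1 -1/2 -1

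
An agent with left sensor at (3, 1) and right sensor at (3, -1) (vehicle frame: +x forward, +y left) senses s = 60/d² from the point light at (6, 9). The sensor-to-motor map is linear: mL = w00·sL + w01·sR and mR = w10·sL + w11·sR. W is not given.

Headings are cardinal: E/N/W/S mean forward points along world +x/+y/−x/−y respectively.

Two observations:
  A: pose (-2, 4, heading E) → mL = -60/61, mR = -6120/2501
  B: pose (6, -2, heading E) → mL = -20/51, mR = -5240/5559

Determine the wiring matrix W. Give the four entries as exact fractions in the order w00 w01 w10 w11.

0 -1 -1 -1

obs A: pose=(-2,4,E) → sL=60/41, sR=60/61, mL=-60/61, mR=-6120/2501
obs B: pose=(6,-2,E) → sL=60/109, sR=20/51, mL=-20/51, mR=-5240/5559
sensor matrix S = [[60/41, 60/61], [60/109, 20/51]]; det S = 150400/4634353
solve [mL_A; mL_B] = S·[w00; w01] and [mR_A; mR_B] = S·[w10; w11]:
  w00 = 0, w01 = -1, w10 = -1, w11 = -1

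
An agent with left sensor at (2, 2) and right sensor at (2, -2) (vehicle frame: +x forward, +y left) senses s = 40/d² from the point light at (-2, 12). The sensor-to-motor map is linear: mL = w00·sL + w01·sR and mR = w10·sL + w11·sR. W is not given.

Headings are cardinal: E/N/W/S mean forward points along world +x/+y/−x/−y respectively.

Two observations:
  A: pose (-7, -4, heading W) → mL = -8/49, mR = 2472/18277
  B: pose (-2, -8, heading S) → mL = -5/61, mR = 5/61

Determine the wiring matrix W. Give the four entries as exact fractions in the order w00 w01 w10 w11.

obs A: pose=(-7,-4,W) → sL=40/373, sR=8/49, mL=-8/49, mR=2472/18277
obs B: pose=(-2,-8,S) → sL=5/61, sR=5/61, mL=-5/61, mR=5/61
sensor matrix S = [[40/373, 8/49], [5/61, 5/61]]; det S = -5120/1114897
solve [mL_A; mL_B] = S·[w00; w01] and [mR_A; mR_B] = S·[w10; w11]:
  w00 = 0, w01 = -1, w10 = 1/2, w11 = 1/2

0 -1 1/2 1/2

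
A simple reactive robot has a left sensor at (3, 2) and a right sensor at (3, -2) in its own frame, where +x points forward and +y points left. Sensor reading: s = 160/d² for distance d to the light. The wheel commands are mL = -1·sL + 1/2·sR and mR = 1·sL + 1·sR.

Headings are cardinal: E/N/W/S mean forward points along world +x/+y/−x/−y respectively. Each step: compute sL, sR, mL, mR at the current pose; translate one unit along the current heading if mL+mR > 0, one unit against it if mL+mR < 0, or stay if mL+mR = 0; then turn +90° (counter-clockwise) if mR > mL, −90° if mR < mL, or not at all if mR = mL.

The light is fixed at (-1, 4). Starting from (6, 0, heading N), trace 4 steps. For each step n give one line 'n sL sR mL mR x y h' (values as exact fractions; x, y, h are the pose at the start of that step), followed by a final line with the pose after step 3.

0 80/13 80/41 -2760/533 4320/533 6 0 N
1 160/41 160/17 560/697 9280/697 6 1 W
2 8/5 40/13 -4/65 304/65 5 1 S
3 32/17 160/117 -2384/1989 6464/1989 5 0 E
final 6 0 N

n=0: pose=(6,0,N); sL=80/13, sR=80/41; mL=-2760/533, mR=4320/533; mL+mR=120/41 → advance +1; mR−mL=7080/533 → turn +1·90°
n=1: pose=(6,1,W); sL=160/41, sR=160/17; mL=560/697, mR=9280/697; mL+mR=240/17 → advance +1; mR−mL=8720/697 → turn +1·90°
n=2: pose=(5,1,S); sL=8/5, sR=40/13; mL=-4/65, mR=304/65; mL+mR=60/13 → advance +1; mR−mL=308/65 → turn +1·90°
n=3: pose=(5,0,E); sL=32/17, sR=160/117; mL=-2384/1989, mR=6464/1989; mL+mR=80/39 → advance +1; mR−mL=8848/1989 → turn +1·90°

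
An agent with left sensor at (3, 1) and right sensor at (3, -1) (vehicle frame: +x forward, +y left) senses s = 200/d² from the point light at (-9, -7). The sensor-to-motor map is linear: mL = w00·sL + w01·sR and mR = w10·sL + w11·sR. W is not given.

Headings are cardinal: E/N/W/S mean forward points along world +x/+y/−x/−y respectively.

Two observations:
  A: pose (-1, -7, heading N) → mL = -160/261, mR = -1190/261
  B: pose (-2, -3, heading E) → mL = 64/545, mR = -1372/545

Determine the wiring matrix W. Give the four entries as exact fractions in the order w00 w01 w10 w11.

obs A: pose=(-1,-7,N) → sL=100/29, sR=20/9, mL=-160/261, mR=-1190/261
obs B: pose=(-2,-3,E) → sL=8/5, sR=200/109, mL=64/545, mR=-1372/545
sensor matrix S = [[100/29, 20/9], [8/5, 200/109]]; det S = 78848/28449
solve [mL_A; mL_B] = S·[w00; w01] and [mR_A; mR_B] = S·[w10; w11]:
  w00 = -1/2, w01 = 1/2, w10 = -1, w11 = -1/2

-1/2 1/2 -1 -1/2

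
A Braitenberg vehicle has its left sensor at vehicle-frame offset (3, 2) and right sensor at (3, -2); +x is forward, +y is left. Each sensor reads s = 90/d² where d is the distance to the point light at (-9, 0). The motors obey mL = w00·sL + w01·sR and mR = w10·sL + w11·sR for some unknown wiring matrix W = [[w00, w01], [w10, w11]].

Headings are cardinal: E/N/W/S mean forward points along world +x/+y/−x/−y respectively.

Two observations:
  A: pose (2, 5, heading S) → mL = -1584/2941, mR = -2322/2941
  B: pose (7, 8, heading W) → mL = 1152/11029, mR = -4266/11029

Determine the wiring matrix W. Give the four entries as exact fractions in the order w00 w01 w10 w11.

1 -1 -1/2 -1/2

obs A: pose=(2,5,S) → sL=90/173, sR=18/17, mL=-1584/2941, mR=-2322/2941
obs B: pose=(7,8,W) → sL=18/41, sR=90/269, mL=1152/11029, mR=-4266/11029
sensor matrix S = [[90/173, 18/17], [18/41, 90/269]]; det S = -9432288/32436289
solve [mL_A; mL_B] = S·[w00; w01] and [mR_A; mR_B] = S·[w10; w11]:
  w00 = 1, w01 = -1, w10 = -1/2, w11 = -1/2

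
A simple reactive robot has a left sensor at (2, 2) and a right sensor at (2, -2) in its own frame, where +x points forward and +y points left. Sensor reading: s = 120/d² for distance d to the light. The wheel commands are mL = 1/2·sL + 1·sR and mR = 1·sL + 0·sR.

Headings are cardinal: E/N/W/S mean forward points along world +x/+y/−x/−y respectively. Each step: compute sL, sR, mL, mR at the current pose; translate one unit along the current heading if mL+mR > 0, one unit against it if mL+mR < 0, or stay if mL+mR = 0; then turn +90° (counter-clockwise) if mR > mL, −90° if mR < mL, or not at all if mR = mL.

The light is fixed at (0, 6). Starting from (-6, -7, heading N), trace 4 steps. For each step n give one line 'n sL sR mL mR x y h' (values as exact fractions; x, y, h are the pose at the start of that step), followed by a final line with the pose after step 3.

0 24/37 120/137 6084/5069 24/37 -6 -7 N
1 30/29 30/53 1665/1537 30/29 -6 -6 E
2 24/41 24/49 1572/2009 24/41 -5 -6 S
3 60/137 12/17 2154/2329 60/137 -5 -7 W
final -6 -7 N

n=0: pose=(-6,-7,N); sL=24/37, sR=120/137; mL=6084/5069, mR=24/37; mL+mR=9372/5069 → advance +1; mR−mL=-2796/5069 → turn -1·90°
n=1: pose=(-6,-6,E); sL=30/29, sR=30/53; mL=1665/1537, mR=30/29; mL+mR=3255/1537 → advance +1; mR−mL=-75/1537 → turn -1·90°
n=2: pose=(-5,-6,S); sL=24/41, sR=24/49; mL=1572/2009, mR=24/41; mL+mR=2748/2009 → advance +1; mR−mL=-396/2009 → turn -1·90°
n=3: pose=(-5,-7,W); sL=60/137, sR=12/17; mL=2154/2329, mR=60/137; mL+mR=3174/2329 → advance +1; mR−mL=-1134/2329 → turn -1·90°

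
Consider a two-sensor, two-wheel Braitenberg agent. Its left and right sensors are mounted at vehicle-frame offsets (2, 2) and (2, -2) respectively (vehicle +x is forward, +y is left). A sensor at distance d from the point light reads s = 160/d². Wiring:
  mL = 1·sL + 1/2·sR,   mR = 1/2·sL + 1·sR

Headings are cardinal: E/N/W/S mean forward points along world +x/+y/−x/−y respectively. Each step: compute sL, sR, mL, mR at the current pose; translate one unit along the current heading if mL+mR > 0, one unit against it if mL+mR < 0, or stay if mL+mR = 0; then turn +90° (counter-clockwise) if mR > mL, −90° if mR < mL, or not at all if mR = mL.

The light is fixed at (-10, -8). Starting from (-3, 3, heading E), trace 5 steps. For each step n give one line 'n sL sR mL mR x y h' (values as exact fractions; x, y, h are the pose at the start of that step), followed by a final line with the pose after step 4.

0 16/25 80/81 2296/2025 2648/2025 -3 3 E
1 32/41 160/269 11888/11029 10864/11029 -2 3 N
2 20/37 4/5 174/185 198/185 -2 4 E
3 32/49 160/317 14064/15533 12912/15533 -1 4 N
4 80/173 80/121 16600/20933 18680/20933 -1 5 E
final 0 5 N

n=0: pose=(-3,3,E); sL=16/25, sR=80/81; mL=2296/2025, mR=2648/2025; mL+mR=1648/675 → advance +1; mR−mL=352/2025 → turn +1·90°
n=1: pose=(-2,3,N); sL=32/41, sR=160/269; mL=11888/11029, mR=10864/11029; mL+mR=22752/11029 → advance +1; mR−mL=-1024/11029 → turn -1·90°
n=2: pose=(-2,4,E); sL=20/37, sR=4/5; mL=174/185, mR=198/185; mL+mR=372/185 → advance +1; mR−mL=24/185 → turn +1·90°
n=3: pose=(-1,4,N); sL=32/49, sR=160/317; mL=14064/15533, mR=12912/15533; mL+mR=26976/15533 → advance +1; mR−mL=-1152/15533 → turn -1·90°
n=4: pose=(-1,5,E); sL=80/173, sR=80/121; mL=16600/20933, mR=18680/20933; mL+mR=35280/20933 → advance +1; mR−mL=2080/20933 → turn +1·90°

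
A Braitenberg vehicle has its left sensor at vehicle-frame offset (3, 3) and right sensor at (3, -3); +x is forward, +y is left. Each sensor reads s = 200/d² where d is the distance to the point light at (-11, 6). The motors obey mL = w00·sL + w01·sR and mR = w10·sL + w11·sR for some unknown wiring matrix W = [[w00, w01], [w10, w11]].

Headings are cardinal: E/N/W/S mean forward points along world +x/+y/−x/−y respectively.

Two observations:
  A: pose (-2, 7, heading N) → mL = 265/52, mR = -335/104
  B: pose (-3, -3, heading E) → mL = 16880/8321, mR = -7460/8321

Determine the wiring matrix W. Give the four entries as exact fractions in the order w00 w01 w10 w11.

obs A: pose=(-2,7,N) → sL=50/13, sR=5/4, mL=265/52, mR=-335/104
obs B: pose=(-3,-3,E) → sL=200/157, sR=40/53, mL=16880/8321, mR=-7460/8321
sensor matrix S = [[50/13, 5/4], [200/157, 40/53]]; det S = 141750/108173
solve [mL_A; mL_B] = S·[w00; w01] and [mR_A; mR_B] = S·[w10; w11]:
  w00 = 1, w01 = 1, w10 = -1, w11 = 1/2

1 1 -1 1/2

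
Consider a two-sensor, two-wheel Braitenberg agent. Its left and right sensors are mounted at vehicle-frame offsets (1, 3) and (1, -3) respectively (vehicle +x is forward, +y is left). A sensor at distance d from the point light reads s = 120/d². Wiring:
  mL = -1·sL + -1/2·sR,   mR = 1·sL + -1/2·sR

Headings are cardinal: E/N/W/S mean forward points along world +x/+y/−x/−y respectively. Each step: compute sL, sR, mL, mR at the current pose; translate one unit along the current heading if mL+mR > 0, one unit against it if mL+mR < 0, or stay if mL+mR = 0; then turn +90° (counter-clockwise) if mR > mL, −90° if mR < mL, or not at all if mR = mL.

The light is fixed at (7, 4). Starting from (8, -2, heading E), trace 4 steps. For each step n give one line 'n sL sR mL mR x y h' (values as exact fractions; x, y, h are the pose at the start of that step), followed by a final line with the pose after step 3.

0 120/13 24/17 -2196/221 1884/221 8 -2 E
1 60/17 60/17 -90/17 30/17 7 -2 N
2 120/101 120/17 -8100/1717 -4020/1717 7 -3 W
3 3/2 30/17 -81/34 21/34 8 -3 S
final 8 -2 E

n=0: pose=(8,-2,E); sL=120/13, sR=24/17; mL=-2196/221, mR=1884/221; mL+mR=-24/17 → advance -1; mR−mL=240/13 → turn +1·90°
n=1: pose=(7,-2,N); sL=60/17, sR=60/17; mL=-90/17, mR=30/17; mL+mR=-60/17 → advance -1; mR−mL=120/17 → turn +1·90°
n=2: pose=(7,-3,W); sL=120/101, sR=120/17; mL=-8100/1717, mR=-4020/1717; mL+mR=-120/17 → advance -1; mR−mL=240/101 → turn +1·90°
n=3: pose=(8,-3,S); sL=3/2, sR=30/17; mL=-81/34, mR=21/34; mL+mR=-30/17 → advance -1; mR−mL=3 → turn +1·90°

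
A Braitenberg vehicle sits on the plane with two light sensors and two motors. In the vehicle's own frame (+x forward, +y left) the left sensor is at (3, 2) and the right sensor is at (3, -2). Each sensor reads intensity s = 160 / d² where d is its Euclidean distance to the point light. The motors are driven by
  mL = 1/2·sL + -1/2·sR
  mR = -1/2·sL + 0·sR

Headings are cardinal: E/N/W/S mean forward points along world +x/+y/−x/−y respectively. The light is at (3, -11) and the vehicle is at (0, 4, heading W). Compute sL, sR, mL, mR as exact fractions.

left sensor world pos  = (-3, 2); dL² = 205
right sensor world pos = (-3, 6); dR² = 325
sL = 160/205 = 32/41
sR = 160/325 = 32/65
mL = 1/2·sL + -1/2·sR = 384/2665
mR = -1/2·sL + 0·sR = -16/41

32/41 32/65 384/2665 -16/41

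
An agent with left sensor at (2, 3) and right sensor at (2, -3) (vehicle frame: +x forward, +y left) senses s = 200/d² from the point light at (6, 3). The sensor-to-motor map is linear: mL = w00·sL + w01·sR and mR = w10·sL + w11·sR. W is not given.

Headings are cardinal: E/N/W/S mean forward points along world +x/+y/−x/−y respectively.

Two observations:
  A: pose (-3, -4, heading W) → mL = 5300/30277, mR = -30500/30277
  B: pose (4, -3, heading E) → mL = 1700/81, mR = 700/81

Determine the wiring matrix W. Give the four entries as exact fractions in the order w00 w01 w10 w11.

1 -1/2 1/2 -1

obs A: pose=(-3,-4,W) → sL=200/221, sR=200/137, mL=5300/30277, mR=-30500/30277
obs B: pose=(4,-3,E) → sL=200/9, sR=200/81, mL=1700/81, mR=700/81
sensor matrix S = [[200/221, 200/137], [200/9, 200/81]]; det S = -74080000/2452437
solve [mL_A; mL_B] = S·[w00; w01] and [mR_A; mR_B] = S·[w10; w11]:
  w00 = 1, w01 = -1/2, w10 = 1/2, w11 = -1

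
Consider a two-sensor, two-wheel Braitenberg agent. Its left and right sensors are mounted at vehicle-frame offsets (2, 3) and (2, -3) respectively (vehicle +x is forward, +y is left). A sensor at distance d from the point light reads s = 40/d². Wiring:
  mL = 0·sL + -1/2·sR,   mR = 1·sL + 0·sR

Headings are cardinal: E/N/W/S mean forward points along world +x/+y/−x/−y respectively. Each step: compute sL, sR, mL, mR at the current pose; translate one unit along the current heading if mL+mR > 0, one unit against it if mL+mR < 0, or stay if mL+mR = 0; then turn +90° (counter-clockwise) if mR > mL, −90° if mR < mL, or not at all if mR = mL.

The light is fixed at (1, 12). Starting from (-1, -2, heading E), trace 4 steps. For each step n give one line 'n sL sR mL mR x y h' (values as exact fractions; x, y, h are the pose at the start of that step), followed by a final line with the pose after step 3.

0 40/121 40/289 -20/289 40/121 -1 -2 E
1 1/4 10/37 -5/37 1/4 0 -2 N
2 8/53 40/109 -20/109 8/53 0 -1 W
3 20/117 20/117 -10/117 20/117 1 -1 S
final 1 -2 E

n=0: pose=(-1,-2,E); sL=40/121, sR=40/289; mL=-20/289, mR=40/121; mL+mR=9140/34969 → advance +1; mR−mL=13980/34969 → turn +1·90°
n=1: pose=(0,-2,N); sL=1/4, sR=10/37; mL=-5/37, mR=1/4; mL+mR=17/148 → advance +1; mR−mL=57/148 → turn +1·90°
n=2: pose=(0,-1,W); sL=8/53, sR=40/109; mL=-20/109, mR=8/53; mL+mR=-188/5777 → advance -1; mR−mL=1932/5777 → turn +1·90°
n=3: pose=(1,-1,S); sL=20/117, sR=20/117; mL=-10/117, mR=20/117; mL+mR=10/117 → advance +1; mR−mL=10/39 → turn +1·90°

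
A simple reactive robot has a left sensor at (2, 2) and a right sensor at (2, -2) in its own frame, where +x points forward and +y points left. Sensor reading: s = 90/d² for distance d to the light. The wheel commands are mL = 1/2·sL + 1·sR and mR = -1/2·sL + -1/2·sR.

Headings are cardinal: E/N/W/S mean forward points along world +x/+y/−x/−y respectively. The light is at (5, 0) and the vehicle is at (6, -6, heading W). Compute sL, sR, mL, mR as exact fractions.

left sensor world pos  = (4, -8); dL² = 65
right sensor world pos = (4, -4); dR² = 17
sL = 90/65 = 18/13
sR = 90/17 = 90/17
mL = 1/2·sL + 1·sR = 1323/221
mR = -1/2·sL + -1/2·sR = -738/221

18/13 90/17 1323/221 -738/221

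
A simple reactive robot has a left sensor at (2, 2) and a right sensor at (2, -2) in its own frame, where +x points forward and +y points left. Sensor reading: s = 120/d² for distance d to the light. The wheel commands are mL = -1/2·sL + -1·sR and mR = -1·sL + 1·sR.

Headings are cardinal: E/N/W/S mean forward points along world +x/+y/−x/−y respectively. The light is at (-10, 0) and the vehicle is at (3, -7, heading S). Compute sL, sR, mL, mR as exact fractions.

20/51 60/101 -4070/5151 1040/5151

left sensor world pos  = (5, -9); dL² = 306
right sensor world pos = (1, -9); dR² = 202
sL = 120/306 = 20/51
sR = 120/202 = 60/101
mL = -1/2·sL + -1·sR = -4070/5151
mR = -1·sL + 1·sR = 1040/5151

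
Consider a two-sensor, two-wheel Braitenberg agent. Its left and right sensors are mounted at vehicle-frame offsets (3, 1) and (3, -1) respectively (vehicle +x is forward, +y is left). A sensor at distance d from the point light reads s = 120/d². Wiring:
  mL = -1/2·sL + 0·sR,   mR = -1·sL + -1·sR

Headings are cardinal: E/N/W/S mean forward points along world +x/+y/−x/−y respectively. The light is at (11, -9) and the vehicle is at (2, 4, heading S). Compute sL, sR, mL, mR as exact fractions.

30/41 3/5 -15/41 -273/205

left sensor world pos  = (3, 1); dL² = 164
right sensor world pos = (1, 1); dR² = 200
sL = 120/164 = 30/41
sR = 120/200 = 3/5
mL = -1/2·sL + 0·sR = -15/41
mR = -1·sL + -1·sR = -273/205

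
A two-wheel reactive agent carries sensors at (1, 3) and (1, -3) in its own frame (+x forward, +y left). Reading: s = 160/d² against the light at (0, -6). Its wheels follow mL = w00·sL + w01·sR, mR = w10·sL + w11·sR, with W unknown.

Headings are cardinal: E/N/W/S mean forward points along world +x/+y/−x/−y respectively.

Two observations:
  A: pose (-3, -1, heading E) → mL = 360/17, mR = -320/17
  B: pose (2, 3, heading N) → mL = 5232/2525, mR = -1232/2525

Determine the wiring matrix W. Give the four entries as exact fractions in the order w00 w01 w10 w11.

1/2 1 1/2 -1

obs A: pose=(-3,-1,E) → sL=40/17, sR=20, mL=360/17, mR=-320/17
obs B: pose=(2,3,N) → sL=160/101, sR=32/25, mL=5232/2525, mR=-1232/2525
sensor matrix S = [[40/17, 20], [160/101, 32/25]]; det S = -246144/8585
solve [mL_A; mL_B] = S·[w00; w01] and [mR_A; mR_B] = S·[w10; w11]:
  w00 = 1/2, w01 = 1, w10 = 1/2, w11 = -1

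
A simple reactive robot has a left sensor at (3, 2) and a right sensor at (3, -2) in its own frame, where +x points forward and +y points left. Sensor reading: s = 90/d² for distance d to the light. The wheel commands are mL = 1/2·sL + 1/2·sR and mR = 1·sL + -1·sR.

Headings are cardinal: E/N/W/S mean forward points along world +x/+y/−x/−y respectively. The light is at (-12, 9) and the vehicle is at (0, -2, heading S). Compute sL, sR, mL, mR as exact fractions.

45/196 45/148 1935/7252 -135/1813

left sensor world pos  = (2, -5); dL² = 392
right sensor world pos = (-2, -5); dR² = 296
sL = 90/392 = 45/196
sR = 90/296 = 45/148
mL = 1/2·sL + 1/2·sR = 1935/7252
mR = 1·sL + -1·sR = -135/1813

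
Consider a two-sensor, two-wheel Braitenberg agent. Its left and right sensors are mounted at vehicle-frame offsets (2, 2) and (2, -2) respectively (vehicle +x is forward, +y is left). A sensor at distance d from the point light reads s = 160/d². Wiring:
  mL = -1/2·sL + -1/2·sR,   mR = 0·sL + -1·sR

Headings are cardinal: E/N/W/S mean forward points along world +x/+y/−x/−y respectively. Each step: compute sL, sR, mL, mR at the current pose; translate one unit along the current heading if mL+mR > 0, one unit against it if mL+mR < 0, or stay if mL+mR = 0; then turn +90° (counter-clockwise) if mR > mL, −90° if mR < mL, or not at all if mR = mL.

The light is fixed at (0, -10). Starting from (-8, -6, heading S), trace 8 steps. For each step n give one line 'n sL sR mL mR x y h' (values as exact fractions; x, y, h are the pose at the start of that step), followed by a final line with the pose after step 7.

0 4 20/13 -36/13 -20/13 -8 -6 S
1 32/17 32/9 -416/153 -32/9 -8 -5 E
2 80/29 16/13 -752/377 -16/13 -9 -5 S
3 160/113 32/13 -2848/1469 -32/13 -9 -4 E
4 2 1 -3/2 -1 -10 -4 S
5 32/29 160/89 -3744/2581 -160/89 -10 -3 E
6 80/53 80/97 -6000/5141 -80/97 -11 -3 S
7 160/181 160/117 -23840/21177 -160/117 -11 -2 E
final -12 -2 S

n=0: pose=(-8,-6,S); sL=4, sR=20/13; mL=-36/13, mR=-20/13; mL+mR=-56/13 → advance -1; mR−mL=16/13 → turn +1·90°
n=1: pose=(-8,-5,E); sL=32/17, sR=32/9; mL=-416/153, mR=-32/9; mL+mR=-320/51 → advance -1; mR−mL=-128/153 → turn -1·90°
n=2: pose=(-9,-5,S); sL=80/29, sR=16/13; mL=-752/377, mR=-16/13; mL+mR=-1216/377 → advance -1; mR−mL=288/377 → turn +1·90°
n=3: pose=(-9,-4,E); sL=160/113, sR=32/13; mL=-2848/1469, mR=-32/13; mL+mR=-6464/1469 → advance -1; mR−mL=-768/1469 → turn -1·90°
n=4: pose=(-10,-4,S); sL=2, sR=1; mL=-3/2, mR=-1; mL+mR=-5/2 → advance -1; mR−mL=1/2 → turn +1·90°
n=5: pose=(-10,-3,E); sL=32/29, sR=160/89; mL=-3744/2581, mR=-160/89; mL+mR=-8384/2581 → advance -1; mR−mL=-896/2581 → turn -1·90°
n=6: pose=(-11,-3,S); sL=80/53, sR=80/97; mL=-6000/5141, mR=-80/97; mL+mR=-10240/5141 → advance -1; mR−mL=1760/5141 → turn +1·90°
n=7: pose=(-11,-2,E); sL=160/181, sR=160/117; mL=-23840/21177, mR=-160/117; mL+mR=-17600/7059 → advance -1; mR−mL=-5120/21177 → turn -1·90°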